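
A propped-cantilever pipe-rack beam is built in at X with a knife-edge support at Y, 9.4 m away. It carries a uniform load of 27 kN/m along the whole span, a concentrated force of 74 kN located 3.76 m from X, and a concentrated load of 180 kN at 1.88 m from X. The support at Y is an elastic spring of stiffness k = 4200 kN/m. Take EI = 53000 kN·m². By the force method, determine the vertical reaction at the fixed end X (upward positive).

R_X = 392.4 kN

Choose R_Y as the redundant. The primary structure is the cantilever fixed at X.
Deflection at Y on the released cantilever, summing each load's contribution:
  UDL 27: wL⁴/(8EI) = 26350/EI
  point load 74 at a = 3.76: Pa²(3L − a)/(6EI) = 4261/EI
  point load 180 at a = 1.88: Pa²(3L − a)/(6EI) = 2791/EI
  δ_0 = 33402/EI
Tip deflection under a unit load at Y: L³/(3EI) = 276.9/EI.
With EI = 53000 kN·m²: δ_0 = 0.63024 m and δ_{YY} = 0.005224 m/kN.
Compatibility — the spring shortens by R_Y/k under the reaction it provides: δ_0 − R_Y·δ_{YY} = R_Y/k. With 1/k = 0.000238 m/kN, R_Y = δ_0 / (δ_{YY} + 1/k) = 0.63024 / (0.005224 + 0.000238) = 115.4 kN.
Vertical equilibrium: R_X = ΣP − R_Y = 507.8 − 115.4 = 392.4 kN.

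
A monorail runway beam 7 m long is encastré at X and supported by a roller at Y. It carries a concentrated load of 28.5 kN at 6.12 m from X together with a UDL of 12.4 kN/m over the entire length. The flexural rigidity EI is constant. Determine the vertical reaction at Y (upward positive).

Release the roller at Y. Primary structure: cantilever fixed at X.
Primary-structure tip deflection at Y by superposition:
  point load 28.5 at a = 6.12: Pa²(3L − a)/(6EI) = 2647/EI
  UDL 12.4: wL⁴/(8EI) = 3722/EI
  δ_0 = 6369/EI
Flexibility coefficient — unit upward force at Y: δ_{YY} = L³/(3EI) = 114.3/EI.
The prop prevents deflection at Y: R_Y = δ_0/δ_{YY} = 6369/114.3 = 55.7 kN.

R_Y = 55.7 kN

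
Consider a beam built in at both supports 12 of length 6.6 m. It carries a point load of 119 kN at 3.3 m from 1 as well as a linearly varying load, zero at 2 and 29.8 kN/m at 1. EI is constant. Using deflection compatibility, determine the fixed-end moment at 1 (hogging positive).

Take the two fixed-end moments M_1, M_2 as redundants; the released structure is the simple span 12.
On the primary (simply-supported) span, the end slopes from the loading are:
  at 1: point load 119 at a = 3.3: Pab(L + b)/(6LEI) = 324/EI
  at 2: point load 119 at a = 3.3: Pab(L + a)/(6LEI) = 324/EI
  at 1: triangular load, peak 29.8: w₀L³/(45EI) = 190.4/EI
  at 2: triangular load, peak 29.8: 7w₀L³/(360EI) = 166.6/EI
  θ_10 = 514.4/EI,  θ_20 = 490.6/EI
Flexibility coefficients: a unit moment at one end gives L/(3EI) there and L/(6EI) at the far end, so f₁₁ = f₂₂ = 2.2/EI and f₁₂ = f₂₁ = 1.1/EI.
Compatibility — zero rotation at each built-in end:
  2.2 M_1 + 1.1 M_2 = 514.4
  1.1 M_1 + 2.2 M_2 = 490.6
Solving the pair gives M_1 = 163.1 kN·m and M_2 = 141.4 kN·m (hogging).

M_1 = 163.1 kN·m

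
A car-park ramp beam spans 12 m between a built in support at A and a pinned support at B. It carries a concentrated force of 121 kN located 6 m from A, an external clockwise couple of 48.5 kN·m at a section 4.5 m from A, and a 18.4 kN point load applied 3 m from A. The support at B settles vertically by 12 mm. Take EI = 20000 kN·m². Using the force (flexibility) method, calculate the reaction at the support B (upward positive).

Choose R_B as the redundant. The primary structure is the cantilever fixed at A.
Deflection at B on the released cantilever, summing each load's contribution:
  point load 121 at a = 6: Pa²(3L − a)/(6EI) = 21780/EI
  clockwise couple 48.5 at a = 4.5: M₀a(2L − a)/(2EI) = 2128/EI
  point load 18.4 at a = 3: Pa²(3L − a)/(6EI) = 910.8/EI
  δ_0 = 24819/EI
Flexibility coefficient — unit upward force at B: δ_{BB} = L³/(3EI) = 576/EI.
With EI = 20000 kN·m²: δ_0 = 1.2409 m and δ_{BB} = 0.0288 m/kN.
Compatibility — the beam at B must follow the support down by 0.012 m: δ_0 − R_B·δ_{BB} = 0.012, so R_B = (1.2409 − 0.012)/0.0288 = 42.67 kN.

R_B = 42.67 kN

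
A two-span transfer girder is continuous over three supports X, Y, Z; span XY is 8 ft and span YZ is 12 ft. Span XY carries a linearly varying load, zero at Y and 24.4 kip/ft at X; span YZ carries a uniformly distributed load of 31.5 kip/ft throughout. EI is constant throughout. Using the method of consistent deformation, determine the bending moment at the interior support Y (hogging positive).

M_Y = 376.6 kip·ft

Take M_Y as the redundant. Released structure: two simple spans XY and YZ with a hinge at Y.
Rotations at Y on the released spans (each span's end-slope, ×1/EI):
  span XY: triangular load, peak 24.4: 7w₀L³/(360EI) = 242.9/EI
  span YZ: UDL 31.5: wL³/(24EI) = 2268/EI
  relative rotation θ_0 = (242.9 + 2268)/EI = 2511/EI
A unit hogging moment at Y produces rotation L₁/(3EI) + L₂/(3EI) = 6.667/EI.
Slope continuity at Y: θ_0 = M_Y·6.667/EI, so M_Y = 2511/6.667 = 376.6 kip·ft (hogging).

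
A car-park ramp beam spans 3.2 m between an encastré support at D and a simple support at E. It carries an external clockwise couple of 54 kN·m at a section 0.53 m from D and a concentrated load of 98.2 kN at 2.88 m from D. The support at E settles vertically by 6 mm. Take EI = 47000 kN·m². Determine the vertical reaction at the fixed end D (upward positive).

Release the roller at E. Primary structure: cantilever fixed at D.
Primary-structure tip deflection at E by superposition:
  clockwise couple 54 at a = 0.53: M₀a(2L − a)/(2EI) = 84/EI
  point load 98.2 at a = 2.88: Pa²(3L − a)/(6EI) = 912.3/EI
  δ_0 = 996.3/EI
Flexibility coefficient — unit upward force at E: δ_{EE} = L³/(3EI) = 10.92/EI.
With EI = 47000 kN·m²: δ_0 = 0.021197 m and δ_{EE} = 0.000232 m/kN.
Compatibility — the beam at E must follow the support down by 0.006 m: δ_0 − R_E·δ_{EE} = 0.006, so R_E = (0.021197 − 0.006)/0.000232 = 65.39 kN.
Vertical equilibrium: R_D = ΣP − R_E = 98.2 − 65.39 = 32.81 kN.

R_D = 32.81 kN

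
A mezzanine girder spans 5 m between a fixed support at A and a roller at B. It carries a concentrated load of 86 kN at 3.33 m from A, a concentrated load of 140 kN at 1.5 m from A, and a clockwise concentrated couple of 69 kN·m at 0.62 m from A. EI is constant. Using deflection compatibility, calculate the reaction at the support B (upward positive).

R_B = 66.34 kN

Release the roller at B. Primary structure: cantilever fixed at A.
Primary-structure tip deflection at B by superposition:
  point load 86 at a = 3.33: Pa²(3L − a)/(6EI) = 1855/EI
  point load 140 at a = 1.5: Pa²(3L − a)/(6EI) = 708.8/EI
  clockwise couple 69 at a = 0.62: M₀a(2L − a)/(2EI) = 200.6/EI
  δ_0 = 2764/EI
Tip deflection under a unit load at B: L³/(3EI) = 41.67/EI.
Compatibility at B: δ_0 − R_B·δ_{BB} = 0, so R_B = 2764/41.67 = 66.34 kN.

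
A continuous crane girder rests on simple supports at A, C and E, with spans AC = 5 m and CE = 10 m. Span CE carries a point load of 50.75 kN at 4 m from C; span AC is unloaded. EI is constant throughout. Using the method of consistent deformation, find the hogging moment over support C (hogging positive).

Insert a hinge at C; M_C is the redundant, and each span becomes simply supported.
Rotations at C on the released spans (each span's end-slope, ×1/EI):
  span CE: point load 50.75 at a = 4: Pab(L + b)/(6LEI) = 324.8/EI
  relative rotation θ_0 = (0 + 324.8)/EI = 324.8/EI
A unit hogging moment at C produces rotation L₁/(3EI) + L₂/(3EI) = 5/EI.
Compatibility: M_C·(L₁+L₂)/(3EI) = θ_0, giving M_C = 64.96 kN·m (hogging).

M_C = 64.96 kN·m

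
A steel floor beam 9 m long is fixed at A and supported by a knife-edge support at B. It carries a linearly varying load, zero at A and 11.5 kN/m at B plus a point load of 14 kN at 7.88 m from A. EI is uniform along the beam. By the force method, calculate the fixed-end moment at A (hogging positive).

Take the reaction at B as the redundant and release it; the primary structure is a cantilever fixed at A.
Downward deflection at the released point B due to the loads:
  triangular load, peak 11.5 at the free end: 11w₀L⁴/(120EI) = 6916/EI
  point load 14 at a = 7.88: Pa²(3L − a)/(6EI) = 2770/EI
  δ_0 = 9687/EI
Flexibility coefficient — unit upward force at B: δ_{BB} = L³/(3EI) = 243/EI.
The prop prevents deflection at B: R_B = δ_0/δ_{BB} = 9687/243 = 39.86 kN.
Moment equilibrium about A: M_A = Σ(load moments about A) − R_B·L = 420.8 − 39.86×9 = 62.06 kN·m.

M_A = 62.06 kN·m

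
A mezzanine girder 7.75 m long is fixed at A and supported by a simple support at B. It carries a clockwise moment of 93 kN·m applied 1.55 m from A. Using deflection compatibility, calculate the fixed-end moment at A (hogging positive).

Remove the prop at B; the released (primary) structure is a cantilever built in at A.
Free-end deflection of the primary structure under the applied loading (downward +):
  clockwise couple 93 at a = 1.55: M₀a(2L − a)/(2EI) = 1005/EI
Flexibility coefficient — unit upward force at B: δ_{BB} = L³/(3EI) = 155.2/EI.
Compatibility at B: δ_0 − R_B·δ_{BB} = 0, so R_B = 1005/155.2 = 6.48 kN.
Moment equilibrium about A: M_A = Σ(load moments about A) − R_B·L = 93 − 6.48×7.75 = 42.78 kN·m.

M_A = 42.78 kN·m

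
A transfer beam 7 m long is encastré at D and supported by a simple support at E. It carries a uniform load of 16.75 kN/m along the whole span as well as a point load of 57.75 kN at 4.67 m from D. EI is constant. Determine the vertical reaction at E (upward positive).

R_E = 73.95 kN

Remove the prop at E; the released (primary) structure is a cantilever built in at D.
Primary-structure tip deflection at E by superposition:
  UDL 16.75: wL⁴/(8EI) = 5027/EI
  point load 57.75 at a = 4.67: Pa²(3L − a)/(6EI) = 3428/EI
  δ_0 = 8455/EI
Flexibility coefficient — unit upward force at E: δ_{EE} = L³/(3EI) = 114.3/EI.
The prop prevents deflection at E: R_E = δ_0/δ_{EE} = 8455/114.3 = 73.95 kN.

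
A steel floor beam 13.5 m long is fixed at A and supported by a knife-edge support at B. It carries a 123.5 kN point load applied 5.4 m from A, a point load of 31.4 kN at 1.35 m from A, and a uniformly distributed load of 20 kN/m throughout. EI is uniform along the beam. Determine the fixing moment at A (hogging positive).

M_A = 812 kN·m

Choose R_B as the redundant. The primary structure is the cantilever fixed at A.
Primary-structure tip deflection at B by superposition:
  point load 123.5 at a = 5.4: Pa²(3L − a)/(6EI) = 21067/EI
  point load 31.4 at a = 1.35: Pa²(3L − a)/(6EI) = 373.4/EI
  UDL 20: wL⁴/(8EI) = 83038/EI
  δ_0 = 104478/EI
Tip deflection under a unit load at B: L³/(3EI) = 820.1/EI.
Compatibility at B: δ_0 − R_B·δ_{BB} = 0, so R_B = 104478/820.1 = 127.4 kN.
Moment equilibrium about A: M_A = Σ(load moments about A) − R_B·L = 2532 − 127.4×13.5 = 812 kN·m.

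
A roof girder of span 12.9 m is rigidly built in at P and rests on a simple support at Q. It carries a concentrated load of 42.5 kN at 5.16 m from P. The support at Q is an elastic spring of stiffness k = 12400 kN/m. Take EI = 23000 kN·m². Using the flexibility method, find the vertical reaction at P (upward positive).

R_P = 33.68 kN

Release the roller at Q. Primary structure: cantilever fixed at P.
Deflection at Q on the released cantilever, summing each load's contribution:
  point load 42.5 at a = 5.16: Pa²(3L − a)/(6EI) = 6326/EI
Tip deflection under a unit load at Q: L³/(3EI) = 715.6/EI.
With EI = 23000 kN·m²: δ_0 = 0.27503 m and δ_{QQ} = 0.031111 m/kN.
Compatibility — the spring shortens by R_Q/k under the reaction it provides: δ_0 − R_Q·δ_{QQ} = R_Q/k. With 1/k = 0.000081 m/kN, R_Q = δ_0 / (δ_{QQ} + 1/k) = 0.27503 / (0.031111 + 0.000081) = 8.817 kN.
Vertical equilibrium: R_P = ΣP − R_Q = 42.5 − 8.817 = 33.68 kN.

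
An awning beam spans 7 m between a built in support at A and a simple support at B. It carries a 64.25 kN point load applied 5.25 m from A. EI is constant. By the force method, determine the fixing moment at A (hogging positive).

Remove the prop at B; the released (primary) structure is a cantilever built in at A.
Downward deflection at the released point B due to the loads:
  point load 64.25 at a = 5.25: Pa²(3L − a)/(6EI) = 4649/EI
Tip deflection under a unit load at B: L³/(3EI) = 114.3/EI.
Compatibility at B: δ_0 − R_B·δ_{BB} = 0, so R_B = 4649/114.3 = 40.66 kN.
Moment equilibrium about A: M_A = Σ(load moments about A) − R_B·L = 337.3 − 40.66×7 = 52.71 kN·m.

M_A = 52.71 kN·m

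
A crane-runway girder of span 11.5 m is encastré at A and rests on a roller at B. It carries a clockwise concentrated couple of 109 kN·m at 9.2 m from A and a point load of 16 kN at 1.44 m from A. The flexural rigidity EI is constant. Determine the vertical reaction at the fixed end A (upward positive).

Release the roller at B. Primary structure: cantilever fixed at A.
Deflection at B on the released cantilever, summing each load's contribution:
  clockwise couple 109 at a = 9.2: M₀a(2L − a)/(2EI) = 6919/EI
  point load 16 at a = 1.44: Pa²(3L − a)/(6EI) = 182.8/EI
  δ_0 = 7102/EI
Tip deflection under a unit load at B: L³/(3EI) = 507/EI.
The prop prevents deflection at B: R_B = δ_0/δ_{BB} = 7102/507 = 14.01 kN.
Vertical equilibrium: R_A = ΣP − R_B = 16 − 14.01 = 1.991 kN.

R_A = 1.991 kN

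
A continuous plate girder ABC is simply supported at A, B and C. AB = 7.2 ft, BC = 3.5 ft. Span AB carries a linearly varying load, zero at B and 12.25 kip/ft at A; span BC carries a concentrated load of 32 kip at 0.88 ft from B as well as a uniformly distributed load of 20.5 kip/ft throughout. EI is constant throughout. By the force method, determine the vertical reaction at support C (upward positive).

R_C = 32.14 kip

Take M_B as the redundant. Released structure: two simple spans AB and BC with a hinge at B.
Discontinuity in slope at B on the released structure — sum the simple-span end rotations:
  span AB: triangular load, peak 12.25: 7w₀L³/(360EI) = 88.91/EI
  span BC: point load 32 at a = 0.88: Pab(L + b)/(6LEI) = 21.5/EI
  span BC: UDL 20.5: wL³/(24EI) = 36.62/EI
  relative rotation θ_0 = (88.91 + 58.12)/EI = 147/EI
A unit hogging moment at B produces rotation L₁/(3EI) + L₂/(3EI) = 3.567/EI.
Compatibility: M_B·(L₁+L₂)/(3EI) = θ_0, giving M_B = 41.22 kip·ft (hogging).
Span BC, ΣM about C: R_B^{BC}·3.5 = 209.4 + 41.22, so R_B^{BC} = 71.61 kip and R_C = 103.8 − 71.61 = 32.14 kip.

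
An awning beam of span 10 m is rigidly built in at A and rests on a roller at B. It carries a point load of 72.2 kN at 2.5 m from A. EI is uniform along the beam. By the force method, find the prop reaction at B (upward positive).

Remove the prop at B; the released (primary) structure is a cantilever built in at A.
Downward deflection at the released point B due to the loads:
  point load 72.2 at a = 2.5: Pa²(3L − a)/(6EI) = 2068/EI
Tip deflection under a unit load at B: L³/(3EI) = 333.3/EI.
Compatibility at B: δ_0 − R_B·δ_{BB} = 0, so R_B = 2068/333.3 = 6.205 kN.

R_B = 6.205 kN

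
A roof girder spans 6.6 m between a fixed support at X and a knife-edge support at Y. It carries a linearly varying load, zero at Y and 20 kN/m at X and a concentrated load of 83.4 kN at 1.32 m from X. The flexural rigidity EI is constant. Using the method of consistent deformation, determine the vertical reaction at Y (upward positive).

Take the reaction at Y as the redundant and release it; the primary structure is a cantilever fixed at X.
Primary-structure tip deflection at Y by superposition:
  triangular load, peak 20 at the fixed end: w₀L⁴/(30EI) = 1265/EI
  point load 83.4 at a = 1.32: Pa²(3L − a)/(6EI) = 447.6/EI
  δ_0 = 1713/EI
Tip deflection under a unit load at Y: L³/(3EI) = 95.83/EI.
The prop prevents deflection at Y: R_Y = δ_0/δ_{YY} = 1713/95.83 = 17.87 kN.

R_Y = 17.87 kN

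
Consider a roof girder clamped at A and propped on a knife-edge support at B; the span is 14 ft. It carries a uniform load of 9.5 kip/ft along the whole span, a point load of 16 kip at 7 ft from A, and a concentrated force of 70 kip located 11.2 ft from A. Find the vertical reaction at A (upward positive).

Choose R_B as the redundant. The primary structure is the cantilever fixed at A.
Free-end deflection of the primary structure under the applied loading (downward +):
  UDL 9.5: wL⁴/(8EI) = 45619/EI
  point load 16 at a = 7: Pa²(3L − a)/(6EI) = 4573/EI
  point load 70 at a = 11.2: Pa²(3L − a)/(6EI) = 45075/EI
  δ_0 = 95267/EI
Flexibility coefficient — unit upward force at B: δ_{BB} = L³/(3EI) = 914.7/EI.
Compatibility at B: δ_0 − R_B·δ_{BB} = 0, so R_B = 95267/914.7 = 104.2 kip.
Vertical equilibrium: R_A = ΣP − R_B = 219 − 104.2 = 114.8 kip.

R_A = 114.8 kip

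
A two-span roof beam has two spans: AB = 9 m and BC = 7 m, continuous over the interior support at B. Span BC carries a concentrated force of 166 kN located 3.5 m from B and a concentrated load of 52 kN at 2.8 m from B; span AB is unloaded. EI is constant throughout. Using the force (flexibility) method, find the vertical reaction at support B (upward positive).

R_B = 146.2 kN

Insert a hinge at B; M_B is the redundant, and each span becomes simply supported.
End slopes at the hinge B, treating each span as simply supported:
  span BC: point load 166 at a = 3.5: Pab(L + b)/(6LEI) = 508.4/EI
  span BC: point load 52 at a = 2.8: Pab(L + b)/(6LEI) = 163.1/EI
  relative rotation θ_0 = (0 + 671.4)/EI = 671.4/EI
A unit hogging moment at B produces rotation L₁/(3EI) + L₂/(3EI) = 5.333/EI.
Compatibility: M_B·(L₁+L₂)/(3EI) = θ_0, giving M_B = 125.9 kN·m (hogging).
Span AB, ΣM about A with M_B applied at B: R_B^{AB}·9 = 0 + 125.9, so R_B^{AB} = 13.99 kN and R_A = 0 − 13.99 = -13.99 kN.
Span BC, ΣM about C: R_B^{BC}·7 = 799.4 + 125.9, so R_B^{BC} = 132.2 kN and R_C = 218 − 132.2 = 85.81 kN.
R_B = 13.99 + 132.2 = 146.2 kN.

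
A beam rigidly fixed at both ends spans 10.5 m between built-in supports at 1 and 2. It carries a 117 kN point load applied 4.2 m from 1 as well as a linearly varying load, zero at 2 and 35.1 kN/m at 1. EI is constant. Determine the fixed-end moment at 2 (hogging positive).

M_2 = 246.9 kN·m

Take the two fixed-end moments M_1, M_2 as redundants; the released structure is the simple span 12.
Simple-span end rotations at 1 and 2 under the given loads:
  at 1: point load 117 at a = 4.2: Pab(L + b)/(6LEI) = 825.6/EI
  at 2: point load 117 at a = 4.2: Pab(L + a)/(6LEI) = 722.4/EI
  at 1: triangular load, peak 35.1: w₀L³/(45EI) = 902.9/EI
  at 2: triangular load, peak 35.1: 7w₀L³/(360EI) = 790.1/EI
  θ_10 = 1728/EI,  θ_20 = 1512/EI
Flexibility coefficients: a unit moment at one end gives L/(3EI) there and L/(6EI) at the far end, so f₁₁ = f₂₂ = 3.5/EI and f₁₂ = f₂₁ = 1.75/EI.
Compatibility — zero rotation at each built-in end:
  3.5 M_1 + 1.75 M_2 = 1728
  1.75 M_1 + 3.5 M_2 = 1512
Solving the pair gives M_1 = 370.4 kN·m and M_2 = 246.9 kN·m (hogging).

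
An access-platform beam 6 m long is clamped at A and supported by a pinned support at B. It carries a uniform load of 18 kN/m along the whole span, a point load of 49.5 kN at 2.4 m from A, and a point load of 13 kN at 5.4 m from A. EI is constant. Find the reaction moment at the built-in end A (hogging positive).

Choose R_B as the redundant. The primary structure is the cantilever fixed at A.
Primary-structure tip deflection at B by superposition:
  UDL 18: wL⁴/(8EI) = 2916/EI
  point load 49.5 at a = 2.4: Pa²(3L − a)/(6EI) = 741.3/EI
  point load 13 at a = 5.4: Pa²(3L − a)/(6EI) = 796.1/EI
  δ_0 = 4453/EI
Flexibility coefficient — unit upward force at B: δ_{BB} = L³/(3EI) = 72/EI.
The prop prevents deflection at B: R_B = δ_0/δ_{BB} = 4453/72 = 61.85 kN.
Moment equilibrium about A: M_A = Σ(load moments about A) − R_B·L = 513 − 61.85×6 = 141.9 kN·m.

M_A = 141.9 kN·m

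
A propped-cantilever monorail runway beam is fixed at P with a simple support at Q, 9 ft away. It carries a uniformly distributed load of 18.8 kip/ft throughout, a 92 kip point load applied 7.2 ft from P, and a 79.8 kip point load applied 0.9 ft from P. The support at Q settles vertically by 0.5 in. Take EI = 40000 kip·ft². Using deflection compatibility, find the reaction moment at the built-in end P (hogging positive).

Take the reaction at Q as the redundant and release it; the primary structure is a cantilever fixed at P.
Downward deflection at the released point Q due to the loads:
  UDL 18.8: wL⁴/(8EI) = 15418/EI
  point load 92 at a = 7.2: Pa²(3L − a)/(6EI) = 15739/EI
  point load 79.8 at a = 0.9: Pa²(3L − a)/(6EI) = 281.2/EI
  δ_0 = 31438/EI
Flexibility coefficient — unit upward force at Q: δ_{QQ} = L³/(3EI) = 243/EI.
With EI = 40000 kip·ft²: δ_0 = 0.78595 ft and δ_{QQ} = 0.006075 ft/kip.
Compatibility — the beam at Q must follow the support down by 0.04167 ft: δ_0 − R_Q·δ_{QQ} = 0.04167, so R_Q = (0.78595 − 0.04167)/0.006075 = 122.5 kip.
Moment equilibrium about P: M_P = Σ(load moments about P) − R_Q·L = 1496 − 122.5×9 = 393 kip·ft.

M_P = 393 kip·ft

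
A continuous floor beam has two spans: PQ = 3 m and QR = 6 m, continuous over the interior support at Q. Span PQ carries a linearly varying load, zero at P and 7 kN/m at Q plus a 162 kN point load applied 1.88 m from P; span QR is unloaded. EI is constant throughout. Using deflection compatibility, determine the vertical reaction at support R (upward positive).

Insert a hinge at Q; M_Q is the redundant, and each span becomes simply supported.
Rotations at Q on the released spans (each span's end-slope, ×1/EI):
  span PQ: triangular load, peak 7: w₀L³/(45EI) = 4.2/EI
  span PQ: point load 162 at a = 1.88: Pab(L + a)/(6LEI) = 92.48/EI
  relative rotation θ_0 = (96.68 + 0)/EI = 96.68/EI
A unit hogging moment at Q produces rotation L₁/(3EI) + L₂/(3EI) = 3/EI.
Compatibility: M_Q·(L₁+L₂)/(3EI) = θ_0, giving M_Q = 32.23 kN·m (hogging).
Span QR, ΣM about R: R_Q^{QR}·6 = 0 + 32.23, so R_Q^{QR} = 5.371 kN and R_R = 0 − 5.371 = -5.371 kN.

R_R = -5.371 kN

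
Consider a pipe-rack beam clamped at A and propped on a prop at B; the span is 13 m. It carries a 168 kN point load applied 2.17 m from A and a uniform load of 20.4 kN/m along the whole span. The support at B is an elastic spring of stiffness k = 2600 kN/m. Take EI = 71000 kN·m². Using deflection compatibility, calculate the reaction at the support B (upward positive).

R_B = 102.3 kN

Remove the prop at B; the released (primary) structure is a cantilever built in at A.
Downward deflection at the released point B due to the loads:
  point load 168 at a = 2.17: Pa²(3L − a)/(6EI) = 4856/EI
  UDL 20.4: wL⁴/(8EI) = 72831/EI
  δ_0 = 77687/EI
Flexibility coefficient — unit upward force at B: δ_{BB} = L³/(3EI) = 732.3/EI.
With EI = 71000 kN·m²: δ_0 = 1.0942 m and δ_{BB} = 0.010315 m/kN.
Compatibility — the spring shortens by R_B/k under the reaction it provides: δ_0 − R_B·δ_{BB} = R_B/k. With 1/k = 0.000385 m/kN, R_B = δ_0 / (δ_{BB} + 1/k) = 1.0942 / (0.010315 + 0.000385) = 102.3 kN.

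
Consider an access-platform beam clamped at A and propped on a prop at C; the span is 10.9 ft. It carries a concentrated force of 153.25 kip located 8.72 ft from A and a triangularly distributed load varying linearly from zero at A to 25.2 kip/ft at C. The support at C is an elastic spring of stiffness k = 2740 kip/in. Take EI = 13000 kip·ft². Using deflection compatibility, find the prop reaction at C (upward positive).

Choose R_C as the redundant. The primary structure is the cantilever fixed at A.
Primary-structure tip deflection at C by superposition:
  point load 153.25 at a = 8.72: Pa²(3L − a)/(6EI) = 46573/EI
  triangular load, peak 25.2 at the free end: 11w₀L⁴/(120EI) = 32608/EI
  δ_0 = 79180/EI
Tip deflection under a unit load at C: L³/(3EI) = 431.7/EI.
With EI = 13000 kip·ft²: δ_0 = 6.0908 ft and δ_{CC} = 0.033206 ft/kip.
Compatibility — the spring shortens by R_C/k under the reaction it provides: δ_0 − R_C·δ_{CC} = R_C/k. With 1/k = 1/(2740×12) ft/kip = 0.00003 ft/kip, R_C = δ_0 / (δ_{CC} + 1/k) = 6.0908 / (0.033206 + 0.00003) = 183.3 kip.

R_C = 183.3 kip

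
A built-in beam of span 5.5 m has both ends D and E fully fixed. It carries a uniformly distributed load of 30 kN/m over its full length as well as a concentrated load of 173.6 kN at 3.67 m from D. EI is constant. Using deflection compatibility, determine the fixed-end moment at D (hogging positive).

Release both end moments; the primary structure is a simply-supported span DE with redundants M_D and M_E.
On the primary (simply-supported) span, the end slopes from the loading are:
  at D: UDL 30: wL³/(24EI) = 208/EI
  at E: UDL 30: wL³/(24EI) = 208/EI
  at D: point load 173.6 at a = 3.67: Pab(L + b)/(6LEI) = 259/EI
  at E: point load 173.6 at a = 3.67: Pab(L + a)/(6LEI) = 324/EI
  θ_D0 = 466.9/EI,  θ_E0 = 532/EI
Flexibility coefficients: a unit moment at one end gives L/(3EI) there and L/(6EI) at the far end, so f₁₁ = f₂₂ = 1.833/EI and f₁₂ = f₂₁ = 0.9167/EI.
Compatibility — zero rotation at each built-in end:
  1.833 M_D + 0.9167 M_E = 466.9
  0.9167 M_D + 1.833 M_E = 532
Solving the pair gives M_D = 146.2 kN·m and M_E = 217.1 kN·m (hogging).

M_D = 146.2 kN·m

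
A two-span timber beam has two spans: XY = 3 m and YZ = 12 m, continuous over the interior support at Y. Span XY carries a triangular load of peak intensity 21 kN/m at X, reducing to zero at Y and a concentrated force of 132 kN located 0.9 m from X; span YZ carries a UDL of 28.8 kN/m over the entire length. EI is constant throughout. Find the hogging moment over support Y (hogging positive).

Take M_Y as the redundant. Released structure: two simple spans XY and YZ with a hinge at Y.
Discontinuity in slope at Y on the released structure — sum the simple-span end rotations:
  span XY: triangular load, peak 21: 7w₀L³/(360EI) = 11.03/EI
  span XY: point load 132 at a = 0.9: Pab(L + a)/(6LEI) = 54.05/EI
  span YZ: UDL 28.8: wL³/(24EI) = 2074/EI
  relative rotation θ_0 = (65.08 + 2074)/EI = 2139/EI
A unit hogging moment at Y produces rotation L₁/(3EI) + L₂/(3EI) = 5/EI.
Compatibility: M_Y·(L₁+L₂)/(3EI) = θ_0, giving M_Y = 427.7 kN·m (hogging).

M_Y = 427.7 kN·m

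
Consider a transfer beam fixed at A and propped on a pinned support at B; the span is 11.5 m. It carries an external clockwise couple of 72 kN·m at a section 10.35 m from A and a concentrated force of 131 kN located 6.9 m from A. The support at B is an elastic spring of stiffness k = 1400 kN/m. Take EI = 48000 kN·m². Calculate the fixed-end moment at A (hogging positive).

Choose R_B as the redundant. The primary structure is the cantilever fixed at A.
Free-end deflection of the primary structure under the applied loading (downward +):
  clockwise couple 72 at a = 10.35: M₀a(2L − a)/(2EI) = 4713/EI
  point load 131 at a = 6.9: Pa²(3L − a)/(6EI) = 28690/EI
  δ_0 = 33403/EI
Tip deflection under a unit load at B: L³/(3EI) = 507/EI.
With EI = 48000 kN·m²: δ_0 = 0.6959 m and δ_{BB} = 0.010562 m/kN.
Compatibility — the spring shortens by R_B/k under the reaction it provides: δ_0 − R_B·δ_{BB} = R_B/k. With 1/k = 0.000714 m/kN, R_B = δ_0 / (δ_{BB} + 1/k) = 0.6959 / (0.010562 + 0.000714) = 61.72 kN.
Moment equilibrium about A: M_A = Σ(load moments about A) − R_B·L = 975.9 − 61.72×11.5 = 266.2 kN·m.

M_A = 266.2 kN·m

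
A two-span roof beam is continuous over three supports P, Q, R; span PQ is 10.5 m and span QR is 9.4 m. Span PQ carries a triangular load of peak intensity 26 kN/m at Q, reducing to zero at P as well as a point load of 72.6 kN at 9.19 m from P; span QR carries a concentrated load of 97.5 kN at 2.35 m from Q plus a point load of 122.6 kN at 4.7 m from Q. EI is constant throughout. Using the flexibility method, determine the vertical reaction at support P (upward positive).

R_P = 24.55 kN

Insert a hinge at Q; M_Q is the redundant, and each span becomes simply supported.
End slopes at the hinge Q, treating each span as simply supported:
  span PQ: triangular load, peak 26: w₀L³/(45EI) = 668.9/EI
  span PQ: point load 72.6 at a = 9.19: Pab(L + a)/(6LEI) = 273.2/EI
  span QR: point load 97.5 at a = 2.35: Pab(L + b)/(6LEI) = 471.1/EI
  span QR: point load 122.6 at a = 4.7: Pab(L + b)/(6LEI) = 677.1/EI
  relative rotation θ_0 = (942 + 1148)/EI = 2090/EI
A unit hogging moment at Q produces rotation L₁/(3EI) + L₂/(3EI) = 6.633/EI.
Slope continuity at Q: θ_0 = M_Q·6.633/EI, so M_Q = 2090/6.633 = 315.1 kN·m (hogging).
Span PQ, ΣM about P with M_Q applied at Q: R_Q^{PQ}·10.5 = 1623 + 315.1, so R_Q^{PQ} = 184.6 kN and R_P = 209.1 − 184.6 = 24.55 kN.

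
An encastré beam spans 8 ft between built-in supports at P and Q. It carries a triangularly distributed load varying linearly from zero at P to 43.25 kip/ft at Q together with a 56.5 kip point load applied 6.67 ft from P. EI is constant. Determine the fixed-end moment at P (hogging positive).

Take the two fixed-end moments M_P, M_Q as redundants; the released structure is the simple span PQ.
End rotations of the released simple span under the applied load (×1/EI):
  at P: triangular load, peak 43.25: 7w₀L³/(360EI) = 430.6/EI
  at Q: triangular load, peak 43.25: w₀L³/(45EI) = 492.1/EI
  at P: point load 56.5 at a = 6.67: Pab(L + b)/(6LEI) = 97.42/EI
  at Q: point load 56.5 at a = 6.67: Pab(L + a)/(6LEI) = 153.2/EI
  θ_P0 = 528/EI,  θ_Q0 = 645.3/EI
Flexibility coefficients: a unit moment at one end gives L/(3EI) there and L/(6EI) at the far end, so f₁₁ = f₂₂ = 2.667/EI and f₁₂ = f₂₁ = 1.333/EI.
Compatibility — zero rotation at each built-in end:
  2.667 M_P + 1.333 M_Q = 528
  1.333 M_P + 2.667 M_Q = 645.3
Solving the pair gives M_P = 102.7 kip·ft and M_Q = 190.6 kip·ft (hogging).

M_P = 102.7 kip·ft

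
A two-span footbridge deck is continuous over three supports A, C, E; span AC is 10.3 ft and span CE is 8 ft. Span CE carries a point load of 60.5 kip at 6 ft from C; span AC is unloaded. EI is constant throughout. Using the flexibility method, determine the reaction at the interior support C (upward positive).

R_C = 20.63 kip

Release continuity at C by inserting a hinge; the redundant is the internal moment M_C. The primary structure is two simply-supported spans AC and CE.
Discontinuity in slope at C on the released structure — sum the simple-span end rotations:
  span CE: point load 60.5 at a = 6: Pab(L + b)/(6LEI) = 151.2/EI
  relative rotation θ_0 = (0 + 151.2)/EI = 151.2/EI
A unit hogging moment at C produces rotation L₁/(3EI) + L₂/(3EI) = 6.1/EI.
Compatibility: M_C·(L₁+L₂)/(3EI) = θ_0, giving M_C = 24.8 kip·ft (hogging).
Span AC, ΣM about A with M_C applied at C: R_C^{AC}·10.3 = 0 + 24.8, so R_C^{AC} = 2.407 kip and R_A = 0 − 2.407 = -2.407 kip.
Span CE, ΣM about E: R_C^{CE}·8 = 121 + 24.8, so R_C^{CE} = 18.22 kip and R_E = 60.5 − 18.22 = 42.28 kip.
R_C = 2.407 + 18.22 = 20.63 kip.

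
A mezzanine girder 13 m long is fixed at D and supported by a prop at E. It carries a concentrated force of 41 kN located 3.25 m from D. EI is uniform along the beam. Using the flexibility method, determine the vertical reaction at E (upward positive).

R_E = 3.523 kN

Take the reaction at E as the redundant and release it; the primary structure is a cantilever fixed at D.
Deflection at E on the released cantilever, summing each load's contribution:
  point load 41 at a = 3.25: Pa²(3L − a)/(6EI) = 2580/EI
Flexibility coefficient — unit upward force at E: δ_{EE} = L³/(3EI) = 732.3/EI.
The prop prevents deflection at E: R_E = δ_0/δ_{EE} = 2580/732.3 = 3.523 kN.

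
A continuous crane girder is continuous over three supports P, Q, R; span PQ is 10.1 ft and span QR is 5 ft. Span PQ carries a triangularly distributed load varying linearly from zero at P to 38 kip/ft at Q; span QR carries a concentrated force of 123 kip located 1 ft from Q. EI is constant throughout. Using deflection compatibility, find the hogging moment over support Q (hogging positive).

Insert a hinge at Q; M_Q is the redundant, and each span becomes simply supported.
Discontinuity in slope at Q on the released structure — sum the simple-span end rotations:
  span PQ: triangular load, peak 38: w₀L³/(45EI) = 870/EI
  span QR: point load 123 at a = 1: Pab(L + b)/(6LEI) = 147.6/EI
  relative rotation θ_0 = (870 + 147.6)/EI = 1018/EI
A unit hogging moment at Q produces rotation L₁/(3EI) + L₂/(3EI) = 5.033/EI.
Slope continuity at Q: θ_0 = M_Q·5.033/EI, so M_Q = 1018/5.033 = 202.2 kip·ft (hogging).

M_Q = 202.2 kip·ft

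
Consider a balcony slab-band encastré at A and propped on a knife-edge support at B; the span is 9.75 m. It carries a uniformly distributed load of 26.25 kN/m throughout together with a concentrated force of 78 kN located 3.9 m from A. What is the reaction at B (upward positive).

R_B = 112.2 kN

Take the reaction at B as the redundant and release it; the primary structure is a cantilever fixed at A.
Downward deflection at the released point B due to the loads:
  UDL 26.25: wL⁴/(8EI) = 29652/EI
  point load 78 at a = 3.9: Pa²(3L − a)/(6EI) = 5012/EI
  δ_0 = 34665/EI
Tip deflection under a unit load at B: L³/(3EI) = 309/EI.
The prop prevents deflection at B: R_B = δ_0/δ_{BB} = 34665/309 = 112.2 kN.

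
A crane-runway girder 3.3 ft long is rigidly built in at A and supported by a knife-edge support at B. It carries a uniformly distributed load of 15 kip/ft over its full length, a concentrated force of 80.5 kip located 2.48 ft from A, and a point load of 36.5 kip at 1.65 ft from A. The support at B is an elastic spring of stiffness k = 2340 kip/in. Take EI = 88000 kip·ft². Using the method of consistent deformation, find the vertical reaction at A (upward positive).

Remove the prop at B; the released (primary) structure is a cantilever built in at A.
Free-end deflection of the primary structure under the applied loading (downward +):
  UDL 15: wL⁴/(8EI) = 222.4/EI
  point load 80.5 at a = 2.48: Pa²(3L − a)/(6EI) = 612.3/EI
  point load 36.5 at a = 1.65: Pa²(3L − a)/(6EI) = 136.6/EI
  δ_0 = 971.3/EI
Flexibility coefficient — unit upward force at B: δ_{BB} = L³/(3EI) = 11.98/EI.
With EI = 88000 kip·ft²: δ_0 = 0.011037 ft and δ_{BB} = 0.000136 ft/kip.
Compatibility — the spring shortens by R_B/k under the reaction it provides: δ_0 − R_B·δ_{BB} = R_B/k. With 1/k = 1/(2340×12) ft/kip = 0.000036 ft/kip, R_B = δ_0 / (δ_{BB} + 1/k) = 0.011037 / (0.000136 + 0.000036) = 64.27 kip.
Vertical equilibrium: R_A = ΣP − R_B = 166.5 − 64.27 = 102.2 kip.

R_A = 102.2 kip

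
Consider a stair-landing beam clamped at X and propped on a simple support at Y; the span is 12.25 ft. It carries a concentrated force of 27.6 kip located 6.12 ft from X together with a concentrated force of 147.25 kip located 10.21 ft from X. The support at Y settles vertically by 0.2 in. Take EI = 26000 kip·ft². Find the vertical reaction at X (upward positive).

Take the reaction at Y as the redundant and release it; the primary structure is a cantilever fixed at X.
Deflection at Y on the released cantilever, summing each load's contribution:
  point load 27.6 at a = 6.12: Pa²(3L − a)/(6EI) = 5277/EI
  point load 147.25 at a = 10.21: Pa²(3L − a)/(6EI) = 67898/EI
  δ_0 = 73175/EI
Tip deflection under a unit load at Y: L³/(3EI) = 612.8/EI.
With EI = 26000 kip·ft²: δ_0 = 2.8144 ft and δ_{YY} = 0.023568 ft/kip.
Compatibility — the beam at Y must follow the support down by 0.01667 ft: δ_0 − R_Y·δ_{YY} = 0.01667, so R_Y = (2.8144 − 0.01667)/0.023568 = 118.7 kip.
Vertical equilibrium: R_X = ΣP − R_Y = 174.8 − 118.7 = 56.14 kip.

R_X = 56.14 kip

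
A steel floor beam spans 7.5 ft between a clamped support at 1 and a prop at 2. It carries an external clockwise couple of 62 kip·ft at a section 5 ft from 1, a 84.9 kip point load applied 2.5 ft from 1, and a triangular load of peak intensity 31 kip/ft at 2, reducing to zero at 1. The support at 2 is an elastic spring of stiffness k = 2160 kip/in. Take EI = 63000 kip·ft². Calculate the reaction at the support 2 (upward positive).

R_2 = 86.05 kip

Choose R_2 as the redundant. The primary structure is the cantilever fixed at 1.
Deflection at 2 on the released cantilever, summing each load's contribution:
  clockwise couple 62 at a = 5: M₀a(2L − a)/(2EI) = 1550/EI
  point load 84.9 at a = 2.5: Pa²(3L − a)/(6EI) = 1769/EI
  triangular load, peak 31 at the free end: 11w₀L⁴/(120EI) = 8991/EI
  δ_0 = 12310/EI
Flexibility coefficient — unit upward force at 2: δ_{22} = L³/(3EI) = 140.6/EI.
With EI = 63000 kip·ft²: δ_0 = 0.1954 ft and δ_{22} = 0.002232 ft/kip.
Compatibility — the spring shortens by R_2/k under the reaction it provides: δ_0 − R_2·δ_{22} = R_2/k. With 1/k = 1/(2160×12) ft/kip = 0.000039 ft/kip, R_2 = δ_0 / (δ_{22} + 1/k) = 0.1954 / (0.002232 + 0.000039) = 86.05 kip.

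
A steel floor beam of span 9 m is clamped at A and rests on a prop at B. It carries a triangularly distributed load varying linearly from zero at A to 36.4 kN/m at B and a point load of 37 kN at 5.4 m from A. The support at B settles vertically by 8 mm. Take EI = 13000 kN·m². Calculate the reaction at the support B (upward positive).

R_B = 105.6 kN

Take the reaction at B as the redundant and release it; the primary structure is a cantilever fixed at A.
Downward deflection at the released point B due to the loads:
  triangular load, peak 36.4 at the free end: 11w₀L⁴/(120EI) = 21892/EI
  point load 37 at a = 5.4: Pa²(3L − a)/(6EI) = 3884/EI
  δ_0 = 25776/EI
Flexibility coefficient — unit upward force at B: δ_{BB} = L³/(3EI) = 243/EI.
With EI = 13000 kN·m²: δ_0 = 1.9828 m and δ_{BB} = 0.018692 m/kN.
Compatibility — the beam at B must follow the support down by 0.008 m: δ_0 − R_B·δ_{BB} = 0.008, so R_B = (1.9828 − 0.008)/0.018692 = 105.6 kN.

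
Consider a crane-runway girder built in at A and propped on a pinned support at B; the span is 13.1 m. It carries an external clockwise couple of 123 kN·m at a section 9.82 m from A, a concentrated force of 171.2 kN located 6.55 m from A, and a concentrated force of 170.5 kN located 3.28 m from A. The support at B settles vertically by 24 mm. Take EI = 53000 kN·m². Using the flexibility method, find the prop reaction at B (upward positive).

Choose R_B as the redundant. The primary structure is the cantilever fixed at A.
Deflection at B on the released cantilever, summing each load's contribution:
  clockwise couple 123 at a = 9.82: M₀a(2L − a)/(2EI) = 9892/EI
  point load 171.2 at a = 6.55: Pa²(3L − a)/(6EI) = 40091/EI
  point load 170.5 at a = 3.28: Pa²(3L − a)/(6EI) = 11012/EI
  δ_0 = 60995/EI
Tip deflection under a unit load at B: L³/(3EI) = 749.4/EI.
With EI = 53000 kN·m²: δ_0 = 1.1509 m and δ_{BB} = 0.014139 m/kN.
Compatibility — the beam at B must follow the support down by 0.024 m: δ_0 − R_B·δ_{BB} = 0.024, so R_B = (1.1509 − 0.024)/0.014139 = 79.7 kN.

R_B = 79.7 kN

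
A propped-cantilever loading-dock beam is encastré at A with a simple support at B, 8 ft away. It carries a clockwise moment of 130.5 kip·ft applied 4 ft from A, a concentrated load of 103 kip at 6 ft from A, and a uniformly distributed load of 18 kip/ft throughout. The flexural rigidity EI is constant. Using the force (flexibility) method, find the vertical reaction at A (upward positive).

Choose R_B as the redundant. The primary structure is the cantilever fixed at A.
Free-end deflection of the primary structure under the applied loading (downward +):
  clockwise couple 130.5 at a = 4: M₀a(2L − a)/(2EI) = 3132/EI
  point load 103 at a = 6: Pa²(3L − a)/(6EI) = 11124/EI
  UDL 18: wL⁴/(8EI) = 9216/EI
  δ_0 = 23472/EI
Flexibility coefficient — unit upward force at B: δ_{BB} = L³/(3EI) = 170.7/EI.
The prop prevents deflection at B: R_B = δ_0/δ_{BB} = 23472/170.7 = 137.5 kip.
Vertical equilibrium: R_A = ΣP − R_B = 247 − 137.5 = 109.5 kip.

R_A = 109.5 kip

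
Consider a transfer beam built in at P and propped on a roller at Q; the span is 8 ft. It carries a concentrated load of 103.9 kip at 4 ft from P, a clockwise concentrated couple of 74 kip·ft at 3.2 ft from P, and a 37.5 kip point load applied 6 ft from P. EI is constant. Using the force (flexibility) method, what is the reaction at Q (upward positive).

Remove the prop at Q; the released (primary) structure is a cantilever built in at P.
Deflection at Q on the released cantilever, summing each load's contribution:
  point load 103.9 at a = 4: Pa²(3L − a)/(6EI) = 5541/EI
  clockwise couple 74 at a = 3.2: M₀a(2L − a)/(2EI) = 1516/EI
  point load 37.5 at a = 6: Pa²(3L − a)/(6EI) = 4050/EI
  δ_0 = 11107/EI
Tip deflection under a unit load at Q: L³/(3EI) = 170.7/EI.
Compatibility at Q: δ_0 − R_Q·δ_{QQ} = 0, so R_Q = 11107/170.7 = 65.08 kip.

R_Q = 65.08 kip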